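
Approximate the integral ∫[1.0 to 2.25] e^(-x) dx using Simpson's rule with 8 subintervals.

f(x) = e^(-x)
a = 1.0, b = 2.25, n = 8
h = (b - a)/n = 0.156250

Simpson's rule: (h/3)[f(x₀) + 4f(x₁) + 2f(x₂) + ... + f(xₙ)]

x_0 = 1.0000, f(x_0) = 0.367879, coefficient = 1
x_1 = 1.1562, f(x_1) = 0.314664, coefficient = 4
x_2 = 1.3125, f(x_2) = 0.269146, coefficient = 2
x_3 = 1.4688, f(x_3) = 0.230213, coefficient = 4
x_4 = 1.6250, f(x_4) = 0.196912, coefficient = 2
x_5 = 1.7812, f(x_5) = 0.168427, coefficient = 4
x_6 = 1.9375, f(x_6) = 0.144064, coefficient = 2
x_7 = 2.0938, f(x_7) = 0.123224, coefficient = 4
x_8 = 2.2500, f(x_8) = 0.105399, coefficient = 1

I ≈ (0.156250/3) × 5.039637 = 0.262481
Exact value: 0.262480
Error: 0.000001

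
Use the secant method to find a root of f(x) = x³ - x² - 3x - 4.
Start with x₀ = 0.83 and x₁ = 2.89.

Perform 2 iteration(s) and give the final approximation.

f(x) = x³ - x² - 3x - 4
x₀ = 0.83, x₁ = 2.89

Secant formula: x_{n+1} = x_n - f(x_n)(x_n - x_{n-1})/(f(x_n) - f(x_{n-1}))

Iteration 1:
  f(0.830000) = -6.607113
  f(2.890000) = 3.115469
  x_2 = 2.890000 - 3.115469×(2.890000 - 0.830000)/(3.115469 - (-6.607113))
       = 2.229901
Iteration 2:
  f(2.890000) = 3.115469
  f(2.229901) = -4.574071
  x_3 = 2.229901 - (-4.574071)×(2.229901 - 2.890000)/(-4.574071 - 3.115469)
       = 2.622556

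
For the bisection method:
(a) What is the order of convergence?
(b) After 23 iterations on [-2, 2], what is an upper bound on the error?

(a) Bisection has linear (order 1) convergence; the error is halved each step.

(b) Error bound = (b-a)/2^n = (2 - (-2))/2^{23}
    = 4/2^{23}

(a) 1 (linear); (b) error ≤ 4.77e-07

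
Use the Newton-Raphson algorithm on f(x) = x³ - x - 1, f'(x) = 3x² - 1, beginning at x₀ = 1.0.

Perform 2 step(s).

f(x) = x³ - x - 1
f'(x) = 3x² - 1
x₀ = 1.0

Newton-Raphson formula: x_{n+1} = x_n - f(x_n)/f'(x_n)

Iteration 1:
  f(1.000000) = -1.000000
  f'(1.000000) = 2.000000
  x_1 = 1.000000 - (-1.000000)/2.000000 = 1.500000
Iteration 2:
  f(1.500000) = 0.875000
  f'(1.500000) = 5.750000
  x_2 = 1.500000 - 0.875000/5.750000 = 1.347826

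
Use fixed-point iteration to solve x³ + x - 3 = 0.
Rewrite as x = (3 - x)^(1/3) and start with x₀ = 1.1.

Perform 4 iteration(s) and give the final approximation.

Equation: x³ + x - 3 = 0
Fixed-point form: x = (3 - x)^(1/3)
x₀ = 1.1

x_1 = g(1.100000) = 1.238562
x_2 = g(1.238562) = 1.207691
x_3 = g(1.207691) = 1.214705
x_4 = g(1.214705) = 1.213119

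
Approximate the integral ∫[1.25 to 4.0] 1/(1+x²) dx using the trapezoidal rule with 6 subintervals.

f(x) = 1/(1+x²)
a = 1.25, b = 4.0, n = 6
h = (b - a)/n = 0.458333

Trapezoidal rule: (h/2)[f(x₀) + 2f(x₁) + 2f(x₂) + ... + f(xₙ)]

x_0 = 1.2500, f(x_0) = 0.390244, coefficient = 1
x_1 = 1.7083, f(x_1) = 0.255206, coefficient = 2
x_2 = 2.1667, f(x_2) = 0.175610, coefficient = 2
x_3 = 2.6250, f(x_3) = 0.126733, coefficient = 2
x_4 = 3.0833, f(x_4) = 0.095175, coefficient = 2
x_5 = 3.5417, f(x_5) = 0.073837, coefficient = 2
x_6 = 4.0000, f(x_6) = 0.058824, coefficient = 1

I ≈ (0.458333/2) × 1.902188 = 0.435918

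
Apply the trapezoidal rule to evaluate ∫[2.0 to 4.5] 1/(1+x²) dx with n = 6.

f(x) = 1/(1+x²)
a = 2.0, b = 4.5, n = 6
h = (b - a)/n = 0.416667

Trapezoidal rule: (h/2)[f(x₀) + 2f(x₁) + 2f(x₂) + ... + f(xₙ)]

x_0 = 2.0000, f(x_0) = 0.200000, coefficient = 1
x_1 = 2.4167, f(x_1) = 0.146193, coefficient = 2
x_2 = 2.8333, f(x_2) = 0.110769, coefficient = 2
x_3 = 3.2500, f(x_3) = 0.086486, coefficient = 2
x_4 = 3.6667, f(x_4) = 0.069231, coefficient = 2
x_5 = 4.0833, f(x_5) = 0.056582, coefficient = 2
x_6 = 4.5000, f(x_6) = 0.047059, coefficient = 1

I ≈ (0.416667/2) × 1.185581 = 0.246996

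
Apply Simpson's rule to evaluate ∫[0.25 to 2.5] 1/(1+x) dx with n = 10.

f(x) = 1/(1+x)
a = 0.25, b = 2.5, n = 10
h = (b - a)/n = 0.225000

Simpson's rule: (h/3)[f(x₀) + 4f(x₁) + 2f(x₂) + ... + f(xₙ)]

x_0 = 0.2500, f(x_0) = 0.800000, coefficient = 1
x_1 = 0.4750, f(x_1) = 0.677966, coefficient = 4
x_2 = 0.7000, f(x_2) = 0.588235, coefficient = 2
x_3 = 0.9250, f(x_3) = 0.519481, coefficient = 4
x_4 = 1.1500, f(x_4) = 0.465116, coefficient = 2
x_5 = 1.3750, f(x_5) = 0.421053, coefficient = 4
x_6 = 1.6000, f(x_6) = 0.384615, coefficient = 2
x_7 = 1.8250, f(x_7) = 0.353982, coefficient = 4
x_8 = 2.0500, f(x_8) = 0.327869, coefficient = 2
x_9 = 2.2750, f(x_9) = 0.305344, coefficient = 4
x_10 = 2.5000, f(x_10) = 0.285714, coefficient = 1

I ≈ (0.225000/3) × 13.728686 = 1.029651
Exact value: 1.029619
Error: 0.000032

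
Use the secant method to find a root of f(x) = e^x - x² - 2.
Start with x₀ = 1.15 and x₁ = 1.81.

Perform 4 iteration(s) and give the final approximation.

f(x) = e^x - x² - 2
x₀ = 1.15, x₁ = 1.81

Secant formula: x_{n+1} = x_n - f(x_n)(x_n - x_{n-1})/(f(x_n) - f(x_{n-1}))

Iteration 1:
  f(1.150000) = -0.164307
  f(1.810000) = 0.834347
  x_2 = 1.810000 - 0.834347×(1.810000 - 1.150000)/(0.834347 - (-0.164307))
       = 1.258589
Iteration 2:
  f(1.810000) = 0.834347
  f(1.258589) = -0.063596
  x_3 = 1.258589 - (-0.063596)×(1.258589 - 1.810000)/(-0.063596 - 0.834347)
       = 1.297642
Iteration 3:
  f(1.258589) = -0.063596
  f(1.297642) = -0.023220
  x_4 = 1.297642 - (-0.023220)×(1.297642 - 1.258589)/(-0.023220 - (-0.063596))
       = 1.320102
Iteration 4:
  f(1.297642) = -0.023220
  f(1.320102) = 0.001133
  x_5 = 1.320102 - 0.001133×(1.320102 - 1.297642)/(0.001133 - (-0.023220))
       = 1.319056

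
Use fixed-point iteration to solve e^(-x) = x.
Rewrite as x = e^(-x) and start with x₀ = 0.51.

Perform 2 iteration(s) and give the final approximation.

Equation: e^(-x) = x
Fixed-point form: x = e^(-x)
x₀ = 0.51

x_1 = g(0.510000) = 0.600496
x_2 = g(0.600496) = 0.548540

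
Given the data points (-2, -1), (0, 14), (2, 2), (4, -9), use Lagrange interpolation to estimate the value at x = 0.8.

Lagrange interpolation formula:
P(x) = Σ yᵢ × Lᵢ(x)
where Lᵢ(x) = Π_{j≠i} (x - xⱼ)/(xᵢ - xⱼ)

L_0(0.8) = (0.8 - 0)/(-2 - 0) × (0.8 - 2)/(-2 - 2) × (0.8 - 4)/(-2 - 4) = -0.064000
L_1(0.8) = (0.8 - (-2))/(0 - (-2)) × (0.8 - 2)/(0 - 2) × (0.8 - 4)/(0 - 4) = 0.672000
L_2(0.8) = (0.8 - (-2))/(2 - (-2)) × (0.8 - 0)/(2 - 0) × (0.8 - 4)/(2 - 4) = 0.448000
L_3(0.8) = (0.8 - (-2))/(4 - (-2)) × (0.8 - 0)/(4 - 0) × (0.8 - 2)/(4 - 2) = -0.056000

P(0.8) = (-1)×L_0(0.8) + 14×L_1(0.8) + 2×L_2(0.8) + (-9)×L_3(0.8)
P(0.8) = 10.872000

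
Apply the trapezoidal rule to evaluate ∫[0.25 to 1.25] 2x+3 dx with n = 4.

f(x) = 2x+3
a = 0.25, b = 1.25, n = 4
h = (b - a)/n = 0.250000

Trapezoidal rule: (h/2)[f(x₀) + 2f(x₁) + 2f(x₂) + ... + f(xₙ)]

x_0 = 0.2500, f(x_0) = 3.500000, coefficient = 1
x_1 = 0.5000, f(x_1) = 4.000000, coefficient = 2
x_2 = 0.7500, f(x_2) = 4.500000, coefficient = 2
x_3 = 1.0000, f(x_3) = 5.000000, coefficient = 2
x_4 = 1.2500, f(x_4) = 5.500000, coefficient = 1

I ≈ (0.250000/2) × 36.000000 = 4.500000
Exact value: 4.500000
Error: 0.000000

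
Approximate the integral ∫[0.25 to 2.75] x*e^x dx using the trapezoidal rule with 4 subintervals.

f(x) = x*e^x
a = 0.25, b = 2.75, n = 4
h = (b - a)/n = 0.625000

Trapezoidal rule: (h/2)[f(x₀) + 2f(x₁) + 2f(x₂) + ... + f(xₙ)]

x_0 = 0.2500, f(x_0) = 0.321006, coefficient = 1
x_1 = 0.8750, f(x_1) = 2.099016, coefficient = 2
x_2 = 1.5000, f(x_2) = 6.722534, coefficient = 2
x_3 = 2.1250, f(x_3) = 17.792407, coefficient = 2
x_4 = 2.7500, f(x_4) = 43.017238, coefficient = 1

I ≈ (0.625000/2) × 96.566157 = 30.176924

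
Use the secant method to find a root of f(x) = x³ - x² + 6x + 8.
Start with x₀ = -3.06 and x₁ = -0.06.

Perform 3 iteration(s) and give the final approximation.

f(x) = x³ - x² + 6x + 8
x₀ = -3.06, x₁ = -0.06

Secant formula: x_{n+1} = x_n - f(x_n)(x_n - x_{n-1})/(f(x_n) - f(x_{n-1}))

Iteration 1:
  f(-3.060000) = -48.376216
  f(-0.060000) = 7.636184
  x_2 = -0.060000 - 7.636184×(-0.060000 - (-3.060000))/(7.636184 - (-48.376216))
       = -0.468991
Iteration 2:
  f(-0.060000) = 7.636184
  f(-0.468991) = 4.862948
  x_3 = -0.468991 - 4.862948×(-0.468991 - (-0.060000))/(4.862948 - 7.636184)
       = -1.186167
Iteration 3:
  f(-0.468991) = 4.862948
  f(-1.186167) = -2.192928
  x_4 = -1.186167 - (-2.192928)×(-1.186167 - (-0.468991))/(-2.192928 - 4.862948)
       = -0.963273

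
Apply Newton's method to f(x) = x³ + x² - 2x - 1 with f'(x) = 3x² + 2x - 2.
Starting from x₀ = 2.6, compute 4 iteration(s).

f(x) = x³ + x² - 2x - 1
f'(x) = 3x² + 2x - 2
x₀ = 2.6

Newton-Raphson formula: x_{n+1} = x_n - f(x_n)/f'(x_n)

Iteration 1:
  f(2.600000) = 18.136000
  f'(2.600000) = 23.480000
  x_1 = 2.600000 - 18.136000/23.480000 = 1.827598
Iteration 2:
  f(1.827598) = 4.789304
  f'(1.827598) = 11.675539
  x_2 = 1.827598 - 4.789304/11.675539 = 1.417398
Iteration 3:
  f(1.417398) = 1.021799
  f'(1.417398) = 6.861848
  x_3 = 1.417398 - 1.021799/6.861848 = 1.268488
Iteration 4:
  f(1.268488) = 0.113161
  f'(1.268488) = 5.364161
  x_4 = 1.268488 - 0.113161/5.364161 = 1.247392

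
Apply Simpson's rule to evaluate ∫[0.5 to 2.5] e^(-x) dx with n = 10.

f(x) = e^(-x)
a = 0.5, b = 2.5, n = 10
h = (b - a)/n = 0.200000

Simpson's rule: (h/3)[f(x₀) + 4f(x₁) + 2f(x₂) + ... + f(xₙ)]

x_0 = 0.5000, f(x_0) = 0.606531, coefficient = 1
x_1 = 0.7000, f(x_1) = 0.496585, coefficient = 4
x_2 = 0.9000, f(x_2) = 0.406570, coefficient = 2
x_3 = 1.1000, f(x_3) = 0.332871, coefficient = 4
x_4 = 1.3000, f(x_4) = 0.272532, coefficient = 2
x_5 = 1.5000, f(x_5) = 0.223130, coefficient = 4
x_6 = 1.7000, f(x_6) = 0.182684, coefficient = 2
x_7 = 1.9000, f(x_7) = 0.149569, coefficient = 4
x_8 = 2.1000, f(x_8) = 0.122456, coefficient = 2
x_9 = 2.3000, f(x_9) = 0.100259, coefficient = 4
x_10 = 2.5000, f(x_10) = 0.082085, coefficient = 1

I ≈ (0.200000/3) × 7.866755 = 0.524450
Exact value: 0.524446
Error: 0.000005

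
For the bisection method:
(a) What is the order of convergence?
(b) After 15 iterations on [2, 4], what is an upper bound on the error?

(a) Bisection has linear (order 1) convergence; the error is halved each step.

(b) Error bound = (b-a)/2^n = (4 - 2)/2^{15}
    = 2/2^{15}

(a) 1 (linear); (b) error ≤ 6.10e-05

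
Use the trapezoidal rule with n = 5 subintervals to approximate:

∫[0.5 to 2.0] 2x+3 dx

f(x) = 2x+3
a = 0.5, b = 2.0, n = 5
h = (b - a)/n = 0.300000

Trapezoidal rule: (h/2)[f(x₀) + 2f(x₁) + 2f(x₂) + ... + f(xₙ)]

x_0 = 0.5000, f(x_0) = 4.000000, coefficient = 1
x_1 = 0.8000, f(x_1) = 4.600000, coefficient = 2
x_2 = 1.1000, f(x_2) = 5.200000, coefficient = 2
x_3 = 1.4000, f(x_3) = 5.800000, coefficient = 2
x_4 = 1.7000, f(x_4) = 6.400000, coefficient = 2
x_5 = 2.0000, f(x_5) = 7.000000, coefficient = 1

I ≈ (0.300000/2) × 55.000000 = 8.250000
Exact value: 8.250000
Error: 0.000000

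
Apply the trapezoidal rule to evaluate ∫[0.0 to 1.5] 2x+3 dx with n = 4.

f(x) = 2x+3
a = 0.0, b = 1.5, n = 4
h = (b - a)/n = 0.375000

Trapezoidal rule: (h/2)[f(x₀) + 2f(x₁) + 2f(x₂) + ... + f(xₙ)]

x_0 = 0.0000, f(x_0) = 3.000000, coefficient = 1
x_1 = 0.3750, f(x_1) = 3.750000, coefficient = 2
x_2 = 0.7500, f(x_2) = 4.500000, coefficient = 2
x_3 = 1.1250, f(x_3) = 5.250000, coefficient = 2
x_4 = 1.5000, f(x_4) = 6.000000, coefficient = 1

I ≈ (0.375000/2) × 36.000000 = 6.750000
Exact value: 6.750000
Error: 0.000000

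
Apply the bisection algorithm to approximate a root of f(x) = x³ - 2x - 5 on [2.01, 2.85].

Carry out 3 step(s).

f(x) = x³ - 2x - 5
Initial interval: [2.01, 2.85]

Iteration 1:
  c_1 = (2.010000 + 2.850000)/2 = 2.430000
  f(c_1) = f(2.430000) = 4.488907
  f(a) × f(c) < 0, new interval: [2.010000, 2.430000]
Iteration 2:
  c_2 = (2.010000 + 2.430000)/2 = 2.220000
  f(c_2) = f(2.220000) = 1.501048
  f(a) × f(c) < 0, new interval: [2.010000, 2.220000]
Iteration 3:
  c_3 = (2.010000 + 2.220000)/2 = 2.115000
  f(c_3) = f(2.115000) = 0.230871
  f(a) × f(c) < 0, new interval: [2.010000, 2.115000]

After 3 iteration(s), the approximation is c_3 = 2.115000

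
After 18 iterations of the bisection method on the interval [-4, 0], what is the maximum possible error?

Bisection error bound: |error| ≤ (b-a)/2^n
|error| ≤ (0 - (-4))/2^18 = 4/2^18
|error| ≤ 0.0000152588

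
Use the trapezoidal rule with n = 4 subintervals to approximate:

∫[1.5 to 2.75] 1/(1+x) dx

f(x) = 1/(1+x)
a = 1.5, b = 2.75, n = 4
h = (b - a)/n = 0.312500

Trapezoidal rule: (h/2)[f(x₀) + 2f(x₁) + 2f(x₂) + ... + f(xₙ)]

x_0 = 1.5000, f(x_0) = 0.400000, coefficient = 1
x_1 = 1.8125, f(x_1) = 0.355556, coefficient = 2
x_2 = 2.1250, f(x_2) = 0.320000, coefficient = 2
x_3 = 2.4375, f(x_3) = 0.290909, coefficient = 2
x_4 = 2.7500, f(x_4) = 0.266667, coefficient = 1

I ≈ (0.312500/2) × 2.599596 = 0.406187
Exact value: 0.405465
Error: 0.000722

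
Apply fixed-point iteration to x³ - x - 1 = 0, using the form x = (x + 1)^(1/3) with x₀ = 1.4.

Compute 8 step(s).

Equation: x³ - x - 1 = 0
Fixed-point form: x = (x + 1)^(1/3)
x₀ = 1.4

x_1 = g(1.400000) = 1.338866
x_2 = g(1.338866) = 1.327400
x_3 = g(1.327400) = 1.325227
x_4 = g(1.325227) = 1.324815
x_5 = g(1.324815) = 1.324736
x_6 = g(1.324736) = 1.324721
x_7 = g(1.324721) = 1.324719
x_8 = g(1.324719) = 1.324718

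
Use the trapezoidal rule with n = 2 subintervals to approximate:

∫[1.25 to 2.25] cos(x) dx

f(x) = cos(x)
a = 1.25, b = 2.25, n = 2
h = (b - a)/n = 0.500000

Trapezoidal rule: (h/2)[f(x₀) + 2f(x₁) + 2f(x₂) + ... + f(xₙ)]

x_0 = 1.2500, f(x_0) = 0.315322, coefficient = 1
x_1 = 1.7500, f(x_1) = -0.178246, coefficient = 2
x_2 = 2.2500, f(x_2) = -0.628174, coefficient = 1

I ≈ (0.500000/2) × -0.669343 = -0.167336
Exact value: -0.170911
Error: 0.003576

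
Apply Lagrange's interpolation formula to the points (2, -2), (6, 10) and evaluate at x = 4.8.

Lagrange interpolation formula:
P(x) = Σ yᵢ × Lᵢ(x)
where Lᵢ(x) = Π_{j≠i} (x - xⱼ)/(xᵢ - xⱼ)

L_0(4.8) = (4.8 - 6)/(2 - 6) = 0.300000
L_1(4.8) = (4.8 - 2)/(6 - 2) = 0.700000

P(4.8) = (-2)×L_0(4.8) + 10×L_1(4.8)
P(4.8) = 6.400000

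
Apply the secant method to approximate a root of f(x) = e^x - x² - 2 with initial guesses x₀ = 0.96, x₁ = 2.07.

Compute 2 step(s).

f(x) = e^x - x² - 2
x₀ = 0.96, x₁ = 2.07

Secant formula: x_{n+1} = x_n - f(x_n)(x_n - x_{n-1})/(f(x_n) - f(x_{n-1}))

Iteration 1:
  f(0.960000) = -0.309904
  f(2.070000) = 1.639923
  x_2 = 2.070000 - 1.639923×(2.070000 - 0.960000)/(1.639923 - (-0.309904))
       = 1.136422
Iteration 2:
  f(2.070000) = 1.639923
  f(1.136422) = -0.175854
  x_3 = 1.136422 - (-0.175854)×(1.136422 - 2.070000)/(-0.175854 - 1.639923)
       = 1.226837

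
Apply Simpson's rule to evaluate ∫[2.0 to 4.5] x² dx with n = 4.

f(x) = x²
a = 2.0, b = 4.5, n = 4
h = (b - a)/n = 0.625000

Simpson's rule: (h/3)[f(x₀) + 4f(x₁) + 2f(x₂) + ... + f(xₙ)]

x_0 = 2.0000, f(x_0) = 4.000000, coefficient = 1
x_1 = 2.6250, f(x_1) = 6.890625, coefficient = 4
x_2 = 3.2500, f(x_2) = 10.562500, coefficient = 2
x_3 = 3.8750, f(x_3) = 15.015625, coefficient = 4
x_4 = 4.5000, f(x_4) = 20.250000, coefficient = 1

I ≈ (0.625000/3) × 133.000000 = 27.708333
Exact value: 27.708333
Error: 0.000000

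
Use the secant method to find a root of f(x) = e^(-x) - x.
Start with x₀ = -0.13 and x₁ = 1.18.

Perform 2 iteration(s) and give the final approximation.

f(x) = e^(-x) - x
x₀ = -0.13, x₁ = 1.18

Secant formula: x_{n+1} = x_n - f(x_n)(x_n - x_{n-1})/(f(x_n) - f(x_{n-1}))

Iteration 1:
  f(-0.130000) = 1.268828
  f(1.180000) = -0.872721
  x_2 = 1.180000 - (-0.872721)×(1.180000 - (-0.130000))/(-0.872721 - 1.268828)
       = 0.646151
Iteration 2:
  f(1.180000) = -0.872721
  f(0.646151) = -0.122091
  x_3 = 0.646151 - (-0.122091)×(0.646151 - 1.180000)/(-0.122091 - (-0.872721))
       = 0.559319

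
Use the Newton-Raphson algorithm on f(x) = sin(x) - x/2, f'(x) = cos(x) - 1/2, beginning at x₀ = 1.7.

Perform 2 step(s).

f(x) = sin(x) - x/2
f'(x) = cos(x) - 1/2
x₀ = 1.7

Newton-Raphson formula: x_{n+1} = x_n - f(x_n)/f'(x_n)

Iteration 1:
  f(1.700000) = 0.141665
  f'(1.700000) = -0.628844
  x_1 = 1.700000 - 0.141665/(-0.628844) = 1.925278
Iteration 2:
  f(1.925278) = -0.024812
  f'(1.925278) = -0.847104
  x_2 = 1.925278 - (-0.024812)/(-0.847104) = 1.895987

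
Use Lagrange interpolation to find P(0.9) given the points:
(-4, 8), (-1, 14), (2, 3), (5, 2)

Lagrange interpolation formula:
P(x) = Σ yᵢ × Lᵢ(x)
where Lᵢ(x) = Π_{j≠i} (x - xⱼ)/(xᵢ - xⱼ)

L_0(0.9) = (0.9 - (-1))/(-4 - (-1)) × (0.9 - 2)/(-4 - 2) × (0.9 - 5)/(-4 - 5) = -0.052895
L_1(0.9) = (0.9 - (-4))/(-1 - (-4)) × (0.9 - 2)/(-1 - 2) × (0.9 - 5)/(-1 - 5) = 0.409241
L_2(0.9) = (0.9 - (-4))/(2 - (-4)) × (0.9 - (-1))/(2 - (-1)) × (0.9 - 5)/(2 - 5) = 0.706870
L_3(0.9) = (0.9 - (-4))/(5 - (-4)) × (0.9 - (-1))/(5 - (-1)) × (0.9 - 2)/(5 - 2) = -0.063216

P(0.9) = 8×L_0(0.9) + 14×L_1(0.9) + 3×L_2(0.9) + 2×L_3(0.9)
P(0.9) = 7.300389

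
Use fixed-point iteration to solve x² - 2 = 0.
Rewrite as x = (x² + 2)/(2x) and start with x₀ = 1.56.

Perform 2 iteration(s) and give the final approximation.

Equation: x² - 2 = 0
Fixed-point form: x = (x² + 2)/(2x)
x₀ = 1.56

x_1 = g(1.560000) = 1.421026
x_2 = g(1.421026) = 1.414230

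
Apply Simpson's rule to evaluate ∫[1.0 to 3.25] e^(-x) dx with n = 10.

f(x) = e^(-x)
a = 1.0, b = 3.25, n = 10
h = (b - a)/n = 0.225000

Simpson's rule: (h/3)[f(x₀) + 4f(x₁) + 2f(x₂) + ... + f(xₙ)]

x_0 = 1.0000, f(x_0) = 0.367879, coefficient = 1
x_1 = 1.2250, f(x_1) = 0.293758, coefficient = 4
x_2 = 1.4500, f(x_2) = 0.234570, coefficient = 2
x_3 = 1.6750, f(x_3) = 0.187308, coefficient = 4
x_4 = 1.9000, f(x_4) = 0.149569, coefficient = 2
x_5 = 2.1250, f(x_5) = 0.119433, coefficient = 4
x_6 = 2.3500, f(x_6) = 0.095369, coefficient = 2
x_7 = 2.5750, f(x_7) = 0.076154, coefficient = 4
x_8 = 2.8000, f(x_8) = 0.060810, coefficient = 2
x_9 = 3.0250, f(x_9) = 0.048558, coefficient = 4
x_10 = 3.2500, f(x_10) = 0.038774, coefficient = 1

I ≈ (0.225000/3) × 4.388132 = 0.329110
Exact value: 0.329105
Error: 0.000005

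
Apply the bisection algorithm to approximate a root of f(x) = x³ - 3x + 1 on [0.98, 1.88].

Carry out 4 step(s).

f(x) = x³ - 3x + 1
Initial interval: [0.98, 1.88]

Iteration 1:
  c_1 = (0.980000 + 1.880000)/2 = 1.430000
  f(c_1) = f(1.430000) = -0.365793
  f(a) × f(c) ≥ 0, new interval: [1.430000, 1.880000]
Iteration 2:
  c_2 = (1.430000 + 1.880000)/2 = 1.655000
  f(c_2) = f(1.655000) = 0.568086
  f(a) × f(c) < 0, new interval: [1.430000, 1.655000]
Iteration 3:
  c_3 = (1.430000 + 1.655000)/2 = 1.542500
  f(c_3) = f(1.542500) = 0.042580
  f(a) × f(c) < 0, new interval: [1.430000, 1.542500]
Iteration 4:
  c_4 = (1.430000 + 1.542500)/2 = 1.486250
  f(c_4) = f(1.486250) = -0.175714
  f(a) × f(c) ≥ 0, new interval: [1.486250, 1.542500]

After 4 iteration(s), the approximation is c_4 = 1.486250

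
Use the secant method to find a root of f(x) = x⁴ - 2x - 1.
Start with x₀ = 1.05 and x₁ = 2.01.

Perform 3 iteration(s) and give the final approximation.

f(x) = x⁴ - 2x - 1
x₀ = 1.05, x₁ = 2.01

Secant formula: x_{n+1} = x_n - f(x_n)(x_n - x_{n-1})/(f(x_n) - f(x_{n-1}))

Iteration 1:
  f(1.050000) = -1.884494
  f(2.010000) = 11.302408
  x_2 = 2.010000 - 11.302408×(2.010000 - 1.050000)/(11.302408 - (-1.884494))
       = 1.187190
Iteration 2:
  f(2.010000) = 11.302408
  f(1.187190) = -1.387914
  x_3 = 1.187190 - (-1.387914)×(1.187190 - 2.010000)/(-1.387914 - 11.302408)
       = 1.277179
Iteration 3:
  f(1.187190) = -1.387914
  f(1.277179) = -0.893588
  x_4 = 1.277179 - (-0.893588)×(1.277179 - 1.187190)/(-0.893588 - (-1.387914))
       = 1.439852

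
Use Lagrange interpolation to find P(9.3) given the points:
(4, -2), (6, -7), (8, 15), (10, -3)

Lagrange interpolation formula:
P(x) = Σ yᵢ × Lᵢ(x)
where Lᵢ(x) = Π_{j≠i} (x - xⱼ)/(xᵢ - xⱼ)

L_0(9.3) = (9.3 - 6)/(4 - 6) × (9.3 - 8)/(4 - 8) × (9.3 - 10)/(4 - 10) = 0.062562
L_1(9.3) = (9.3 - 4)/(6 - 4) × (9.3 - 8)/(6 - 8) × (9.3 - 10)/(6 - 10) = -0.301437
L_2(9.3) = (9.3 - 4)/(8 - 4) × (9.3 - 6)/(8 - 6) × (9.3 - 10)/(8 - 10) = 0.765187
L_3(9.3) = (9.3 - 4)/(10 - 4) × (9.3 - 6)/(10 - 6) × (9.3 - 8)/(10 - 8) = 0.473688

P(9.3) = (-2)×L_0(9.3) + (-7)×L_1(9.3) + 15×L_2(9.3) + (-3)×L_3(9.3)
P(9.3) = 12.041687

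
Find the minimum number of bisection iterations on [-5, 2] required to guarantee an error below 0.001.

We need (b-a)/2^n ≤ 0.001
(2 - (-5))/2^n ≤ 0.001
7/2^n ≤ 0.001
2^n ≥ 7000
n ≥ log₂(7000) = 12.77
n ≥ 13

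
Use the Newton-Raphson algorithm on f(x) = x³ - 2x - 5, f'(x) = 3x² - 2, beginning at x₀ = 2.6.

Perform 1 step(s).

f(x) = x³ - 2x - 5
f'(x) = 3x² - 2
x₀ = 2.6

Newton-Raphson formula: x_{n+1} = x_n - f(x_n)/f'(x_n)

Iteration 1:
  f(2.600000) = 7.376000
  f'(2.600000) = 18.280000
  x_1 = 2.600000 - 7.376000/18.280000 = 2.196499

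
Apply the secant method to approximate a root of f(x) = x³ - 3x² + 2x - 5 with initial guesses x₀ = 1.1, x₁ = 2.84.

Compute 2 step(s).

f(x) = x³ - 3x² + 2x - 5
x₀ = 1.1, x₁ = 2.84

Secant formula: x_{n+1} = x_n - f(x_n)(x_n - x_{n-1})/(f(x_n) - f(x_{n-1}))

Iteration 1:
  f(1.100000) = -5.099000
  f(2.840000) = -0.610496
  x_2 = 2.840000 - (-0.610496)×(2.840000 - 1.100000)/(-0.610496 - (-5.099000))
       = 3.076663
Iteration 2:
  f(2.840000) = -0.610496
  f(3.076663) = 1.879007
  x_3 = 3.076663 - 1.879007×(3.076663 - 2.840000)/(1.879007 - (-0.610496))
       = 2.898036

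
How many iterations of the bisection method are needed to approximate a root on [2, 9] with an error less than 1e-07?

We need (b-a)/2^n ≤ 1e-07
(9 - 2)/2^n ≤ 1e-07
7/2^n ≤ 1e-07
2^n ≥ 70000000
n ≥ log₂(70000000) = 26.06
n ≥ 27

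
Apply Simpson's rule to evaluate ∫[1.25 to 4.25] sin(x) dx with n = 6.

f(x) = sin(x)
a = 1.25, b = 4.25, n = 6
h = (b - a)/n = 0.500000

Simpson's rule: (h/3)[f(x₀) + 4f(x₁) + 2f(x₂) + ... + f(xₙ)]

x_0 = 1.2500, f(x_0) = 0.948985, coefficient = 1
x_1 = 1.7500, f(x_1) = 0.983986, coefficient = 4
x_2 = 2.2500, f(x_2) = 0.778073, coefficient = 2
x_3 = 2.7500, f(x_3) = 0.381661, coefficient = 4
x_4 = 3.2500, f(x_4) = -0.108195, coefficient = 2
x_5 = 3.7500, f(x_5) = -0.571561, coefficient = 4
x_6 = 4.2500, f(x_6) = -0.894989, coefficient = 1

I ≈ (0.500000/3) × 4.570094 = 0.761682
Exact value: 0.761410
Error: 0.000272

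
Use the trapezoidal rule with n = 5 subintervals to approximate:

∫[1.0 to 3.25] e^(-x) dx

f(x) = e^(-x)
a = 1.0, b = 3.25, n = 5
h = (b - a)/n = 0.450000

Trapezoidal rule: (h/2)[f(x₀) + 2f(x₁) + 2f(x₂) + ... + f(xₙ)]

x_0 = 1.0000, f(x_0) = 0.367879, coefficient = 1
x_1 = 1.4500, f(x_1) = 0.234570, coefficient = 2
x_2 = 1.9000, f(x_2) = 0.149569, coefficient = 2
x_3 = 2.3500, f(x_3) = 0.095369, coefficient = 2
x_4 = 2.8000, f(x_4) = 0.060810, coefficient = 2
x_5 = 3.2500, f(x_5) = 0.038774, coefficient = 1

I ≈ (0.450000/2) × 1.487290 = 0.334640
Exact value: 0.329105
Error: 0.005535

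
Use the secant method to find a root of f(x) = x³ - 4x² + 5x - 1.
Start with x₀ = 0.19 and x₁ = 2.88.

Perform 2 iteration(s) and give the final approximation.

f(x) = x³ - 4x² + 5x - 1
x₀ = 0.19, x₁ = 2.88

Secant formula: x_{n+1} = x_n - f(x_n)(x_n - x_{n-1})/(f(x_n) - f(x_{n-1}))

Iteration 1:
  f(0.190000) = -0.187541
  f(2.880000) = 4.110272
  x_2 = 2.880000 - 4.110272×(2.880000 - 0.190000)/(4.110272 - (-0.187541))
       = 0.307382
Iteration 2:
  f(2.880000) = 4.110272
  f(0.307382) = 0.188017
  x_3 = 0.307382 - 0.188017×(0.307382 - 2.880000)/(0.188017 - 4.110272)
       = 0.184061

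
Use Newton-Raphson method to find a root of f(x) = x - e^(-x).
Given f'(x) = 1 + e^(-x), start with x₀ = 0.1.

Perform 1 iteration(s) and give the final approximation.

f(x) = x - e^(-x)
f'(x) = 1 + e^(-x)
x₀ = 0.1

Newton-Raphson formula: x_{n+1} = x_n - f(x_n)/f'(x_n)

Iteration 1:
  f(0.100000) = -0.804837
  f'(0.100000) = 1.904837
  x_1 = 0.100000 - (-0.804837)/1.904837 = 0.522523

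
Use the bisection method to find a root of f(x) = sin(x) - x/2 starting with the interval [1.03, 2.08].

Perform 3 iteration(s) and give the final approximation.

f(x) = sin(x) - x/2
Initial interval: [1.03, 2.08]

Iteration 1:
  c_1 = (1.030000 + 2.080000)/2 = 1.555000
  f(c_1) = f(1.555000) = 0.222375
  f(a) × f(c) ≥ 0, new interval: [1.555000, 2.080000]
Iteration 2:
  c_2 = (1.555000 + 2.080000)/2 = 1.817500
  f(c_2) = f(1.817500) = 0.060973
  f(a) × f(c) ≥ 0, new interval: [1.817500, 2.080000]
Iteration 3:
  c_3 = (1.817500 + 2.080000)/2 = 1.948750
  f(c_3) = f(1.948750) = -0.044953
  f(a) × f(c) < 0, new interval: [1.817500, 1.948750]

After 3 iteration(s), the approximation is c_3 = 1.948750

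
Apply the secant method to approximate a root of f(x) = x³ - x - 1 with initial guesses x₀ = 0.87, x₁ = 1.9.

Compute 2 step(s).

f(x) = x³ - x - 1
x₀ = 0.87, x₁ = 1.9

Secant formula: x_{n+1} = x_n - f(x_n)(x_n - x_{n-1})/(f(x_n) - f(x_{n-1}))

Iteration 1:
  f(0.870000) = -1.211497
  f(1.900000) = 3.959000
  x_2 = 1.900000 - 3.959000×(1.900000 - 0.870000)/(3.959000 - (-1.211497))
       = 1.111339
Iteration 2:
  f(1.900000) = 3.959000
  f(1.111339) = -0.738753
  x_3 = 1.111339 - (-0.738753)×(1.111339 - 1.900000)/(-0.738753 - 3.959000)
       = 1.235361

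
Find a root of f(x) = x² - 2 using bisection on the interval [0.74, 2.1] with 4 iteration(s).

f(x) = x² - 2
Initial interval: [0.74, 2.1]

Iteration 1:
  c_1 = (0.740000 + 2.100000)/2 = 1.420000
  f(c_1) = f(1.420000) = 0.016400
  f(a) × f(c) < 0, new interval: [0.740000, 1.420000]
Iteration 2:
  c_2 = (0.740000 + 1.420000)/2 = 1.080000
  f(c_2) = f(1.080000) = -0.833600
  f(a) × f(c) ≥ 0, new interval: [1.080000, 1.420000]
Iteration 3:
  c_3 = (1.080000 + 1.420000)/2 = 1.250000
  f(c_3) = f(1.250000) = -0.437500
  f(a) × f(c) ≥ 0, new interval: [1.250000, 1.420000]
Iteration 4:
  c_4 = (1.250000 + 1.420000)/2 = 1.335000
  f(c_4) = f(1.335000) = -0.217775
  f(a) × f(c) ≥ 0, new interval: [1.335000, 1.420000]

After 4 iteration(s), the approximation is c_4 = 1.335000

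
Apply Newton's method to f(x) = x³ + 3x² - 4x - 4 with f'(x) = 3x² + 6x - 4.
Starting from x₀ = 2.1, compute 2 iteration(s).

f(x) = x³ + 3x² - 4x - 4
f'(x) = 3x² + 6x - 4
x₀ = 2.1

Newton-Raphson formula: x_{n+1} = x_n - f(x_n)/f'(x_n)

Iteration 1:
  f(2.100000) = 10.091000
  f'(2.100000) = 21.830000
  x_1 = 2.100000 - 10.091000/21.830000 = 1.637746
Iteration 2:
  f(1.637746) = 1.888437
  f'(1.637746) = 13.873115
  x_2 = 1.637746 - 1.888437/13.873115 = 1.501624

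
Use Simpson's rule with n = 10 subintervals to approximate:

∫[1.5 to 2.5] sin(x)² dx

f(x) = sin(x)²
a = 1.5, b = 2.5, n = 10
h = (b - a)/n = 0.100000

Simpson's rule: (h/3)[f(x₀) + 4f(x₁) + 2f(x₂) + ... + f(xₙ)]

x_0 = 1.5000, f(x_0) = 0.994996, coefficient = 1
x_1 = 1.6000, f(x_1) = 0.999147, coefficient = 4
x_2 = 1.7000, f(x_2) = 0.983399, coefficient = 2
x_3 = 1.8000, f(x_3) = 0.948379, coefficient = 4
x_4 = 1.9000, f(x_4) = 0.895484, coefficient = 2
x_5 = 2.0000, f(x_5) = 0.826822, coefficient = 4
x_6 = 2.1000, f(x_6) = 0.745130, coefficient = 2
x_7 = 2.2000, f(x_7) = 0.653666, coefficient = 4
x_8 = 2.3000, f(x_8) = 0.556076, coefficient = 2
x_9 = 2.4000, f(x_9) = 0.456251, coefficient = 4
x_10 = 2.5000, f(x_10) = 0.358169, coefficient = 1

I ≈ (0.100000/3) × 23.250406 = 0.775014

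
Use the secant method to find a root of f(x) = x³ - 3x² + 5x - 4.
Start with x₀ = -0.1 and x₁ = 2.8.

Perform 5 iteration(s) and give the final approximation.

f(x) = x³ - 3x² + 5x - 4
x₀ = -0.1, x₁ = 2.8

Secant formula: x_{n+1} = x_n - f(x_n)(x_n - x_{n-1})/(f(x_n) - f(x_{n-1}))

Iteration 1:
  f(-0.100000) = -4.531000
  f(2.800000) = 8.432000
  x_2 = 2.800000 - 8.432000×(2.800000 - (-0.100000))/(8.432000 - (-4.531000))
       = 0.913647
Iteration 2:
  f(2.800000) = 8.432000
  f(0.913647) = -1.173351
  x_3 = 0.913647 - (-1.173351)×(0.913647 - 2.800000)/(-1.173351 - 8.432000)
       = 1.144076
Iteration 3:
  f(0.913647) = -1.173351
  f(1.144076) = -0.708858
  x_4 = 1.144076 - (-0.708858)×(1.144076 - 0.913647)/(-0.708858 - (-1.173351))
       = 1.495731
Iteration 4:
  f(1.144076) = -0.708858
  f(1.495731) = 0.113288
  x_5 = 1.495731 - 0.113288×(1.495731 - 1.144076)/(0.113288 - (-0.708858))
       = 1.447275
Iteration 5:
  f(1.495731) = 0.113288
  f(1.447275) = -0.015971
  x_6 = 1.447275 - (-0.015971)×(1.447275 - 1.495731)/(-0.015971 - 0.113288)
       = 1.453262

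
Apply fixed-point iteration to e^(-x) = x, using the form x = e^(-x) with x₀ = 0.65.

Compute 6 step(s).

Equation: e^(-x) = x
Fixed-point form: x = e^(-x)
x₀ = 0.65

x_1 = g(0.650000) = 0.522046
x_2 = g(0.522046) = 0.593306
x_3 = g(0.593306) = 0.552498
x_4 = g(0.552498) = 0.575510
x_5 = g(0.575510) = 0.562418
x_6 = g(0.562418) = 0.569830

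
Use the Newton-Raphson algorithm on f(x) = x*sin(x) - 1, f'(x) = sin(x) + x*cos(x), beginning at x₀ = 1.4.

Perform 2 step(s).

f(x) = x*sin(x) - 1
f'(x) = sin(x) + x*cos(x)
x₀ = 1.4

Newton-Raphson formula: x_{n+1} = x_n - f(x_n)/f'(x_n)

Iteration 1:
  f(1.400000) = 0.379630
  f'(1.400000) = 1.223404
  x_1 = 1.400000 - 0.379630/1.223404 = 1.089694
Iteration 2:
  f(1.089694) = -0.034002
  f'(1.089694) = 1.390749
  x_2 = 1.089694 - (-0.034002)/1.390749 = 1.114143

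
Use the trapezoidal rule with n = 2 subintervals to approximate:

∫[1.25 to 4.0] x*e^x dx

f(x) = x*e^x
a = 1.25, b = 4.0, n = 2
h = (b - a)/n = 1.375000

Trapezoidal rule: (h/2)[f(x₀) + 2f(x₁) + 2f(x₂) + ... + f(xₙ)]

x_0 = 1.2500, f(x_0) = 4.362929, coefficient = 1
x_1 = 2.6250, f(x_1) = 36.237007, coefficient = 2
x_2 = 4.0000, f(x_2) = 218.392600, coefficient = 1

I ≈ (1.375000/2) × 295.229543 = 202.970311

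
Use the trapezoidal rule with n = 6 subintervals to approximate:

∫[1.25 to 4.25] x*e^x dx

f(x) = x*e^x
a = 1.25, b = 4.25, n = 6
h = (b - a)/n = 0.500000

Trapezoidal rule: (h/2)[f(x₀) + 2f(x₁) + 2f(x₂) + ... + f(xₙ)]

x_0 = 1.2500, f(x_0) = 4.362929, coefficient = 1
x_1 = 1.7500, f(x_1) = 10.070555, coefficient = 2
x_2 = 2.2500, f(x_2) = 21.347406, coefficient = 2
x_3 = 2.7500, f(x_3) = 43.017238, coefficient = 2
x_4 = 3.2500, f(x_4) = 83.818605, coefficient = 2
x_5 = 3.7500, f(x_5) = 159.454058, coefficient = 2
x_6 = 4.2500, f(x_6) = 297.948002, coefficient = 1

I ≈ (0.500000/2) × 937.726652 = 234.431663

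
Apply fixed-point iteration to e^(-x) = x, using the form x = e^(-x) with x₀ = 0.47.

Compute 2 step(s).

Equation: e^(-x) = x
Fixed-point form: x = e^(-x)
x₀ = 0.47

x_1 = g(0.470000) = 0.625002
x_2 = g(0.625002) = 0.535260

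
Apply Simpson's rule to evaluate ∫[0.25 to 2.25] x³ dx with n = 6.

f(x) = x³
a = 0.25, b = 2.25, n = 6
h = (b - a)/n = 0.333333

Simpson's rule: (h/3)[f(x₀) + 4f(x₁) + 2f(x₂) + ... + f(xₙ)]

x_0 = 0.2500, f(x_0) = 0.015625, coefficient = 1
x_1 = 0.5833, f(x_1) = 0.198495, coefficient = 4
x_2 = 0.9167, f(x_2) = 0.770255, coefficient = 2
x_3 = 1.2500, f(x_3) = 1.953125, coefficient = 4
x_4 = 1.5833, f(x_4) = 3.969329, coefficient = 2
x_5 = 1.9167, f(x_5) = 7.041088, coefficient = 4
x_6 = 2.2500, f(x_6) = 11.390625, coefficient = 1

I ≈ (0.333333/3) × 57.656250 = 6.406250
Exact value: 6.406250
Error: 0.000000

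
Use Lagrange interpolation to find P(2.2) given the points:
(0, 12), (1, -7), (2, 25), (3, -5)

Lagrange interpolation formula:
P(x) = Σ yᵢ × Lᵢ(x)
where Lᵢ(x) = Π_{j≠i} (x - xⱼ)/(xᵢ - xⱼ)

L_0(2.2) = (2.2 - 1)/(0 - 1) × (2.2 - 2)/(0 - 2) × (2.2 - 3)/(0 - 3) = 0.032000
L_1(2.2) = (2.2 - 0)/(1 - 0) × (2.2 - 2)/(1 - 2) × (2.2 - 3)/(1 - 3) = -0.176000
L_2(2.2) = (2.2 - 0)/(2 - 0) × (2.2 - 1)/(2 - 1) × (2.2 - 3)/(2 - 3) = 1.056000
L_3(2.2) = (2.2 - 0)/(3 - 0) × (2.2 - 1)/(3 - 1) × (2.2 - 2)/(3 - 2) = 0.088000

P(2.2) = 12×L_0(2.2) + (-7)×L_1(2.2) + 25×L_2(2.2) + (-5)×L_3(2.2)
P(2.2) = 27.576000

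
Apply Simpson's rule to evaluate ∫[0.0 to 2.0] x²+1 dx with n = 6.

f(x) = x²+1
a = 0.0, b = 2.0, n = 6
h = (b - a)/n = 0.333333

Simpson's rule: (h/3)[f(x₀) + 4f(x₁) + 2f(x₂) + ... + f(xₙ)]

x_0 = 0.0000, f(x_0) = 1.000000, coefficient = 1
x_1 = 0.3333, f(x_1) = 1.111111, coefficient = 4
x_2 = 0.6667, f(x_2) = 1.444444, coefficient = 2
x_3 = 1.0000, f(x_3) = 2.000000, coefficient = 4
x_4 = 1.3333, f(x_4) = 2.777778, coefficient = 2
x_5 = 1.6667, f(x_5) = 3.777778, coefficient = 4
x_6 = 2.0000, f(x_6) = 5.000000, coefficient = 1

I ≈ (0.333333/3) × 42.000000 = 4.666667
Exact value: 4.666667
Error: 0.000000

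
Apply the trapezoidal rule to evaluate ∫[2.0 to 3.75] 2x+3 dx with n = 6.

f(x) = 2x+3
a = 2.0, b = 3.75, n = 6
h = (b - a)/n = 0.291667

Trapezoidal rule: (h/2)[f(x₀) + 2f(x₁) + 2f(x₂) + ... + f(xₙ)]

x_0 = 2.0000, f(x_0) = 7.000000, coefficient = 1
x_1 = 2.2917, f(x_1) = 7.583333, coefficient = 2
x_2 = 2.5833, f(x_2) = 8.166667, coefficient = 2
x_3 = 2.8750, f(x_3) = 8.750000, coefficient = 2
x_4 = 3.1667, f(x_4) = 9.333333, coefficient = 2
x_5 = 3.4583, f(x_5) = 9.916667, coefficient = 2
x_6 = 3.7500, f(x_6) = 10.500000, coefficient = 1

I ≈ (0.291667/2) × 105.000000 = 15.312500
Exact value: 15.312500
Error: 0.000000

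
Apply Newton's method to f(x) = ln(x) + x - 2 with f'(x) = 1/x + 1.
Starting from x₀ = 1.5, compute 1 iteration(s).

f(x) = ln(x) + x - 2
f'(x) = 1/x + 1
x₀ = 1.5

Newton-Raphson formula: x_{n+1} = x_n - f(x_n)/f'(x_n)

Iteration 1:
  f(1.500000) = -0.094535
  f'(1.500000) = 1.666667
  x_1 = 1.500000 - (-0.094535)/1.666667 = 1.556721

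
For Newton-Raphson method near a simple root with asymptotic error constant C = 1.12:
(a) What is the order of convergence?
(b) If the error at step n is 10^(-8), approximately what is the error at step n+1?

(a) Newton-Raphson has quadratic (order 2) convergence near simple roots.
    This means |e_{n+1}| ≈ C|e_n|².

(b) With |e_n| = 10^(-8) and C = 1.12:
    |e_{n+1}| ≈ 1.12 × (10^(-8))² = 1.12 × 10^(-16)

(a) 2 (quadratic); (b) |e_{n+1}| ≈ 1.120e-16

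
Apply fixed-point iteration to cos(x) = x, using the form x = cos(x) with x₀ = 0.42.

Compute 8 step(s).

Equation: cos(x) = x
Fixed-point form: x = cos(x)
x₀ = 0.42

x_1 = g(0.420000) = 0.913089
x_2 = g(0.913089) = 0.611304
x_3 = g(0.611304) = 0.818900
x_4 = g(0.818900) = 0.683025
x_5 = g(0.683025) = 0.775667
x_6 = g(0.775667) = 0.713954
x_7 = g(0.713954) = 0.755779
x_8 = g(0.755779) = 0.727738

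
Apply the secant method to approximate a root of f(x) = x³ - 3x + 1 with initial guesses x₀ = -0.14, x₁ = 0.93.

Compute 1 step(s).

f(x) = x³ - 3x + 1
x₀ = -0.14, x₁ = 0.93

Secant formula: x_{n+1} = x_n - f(x_n)(x_n - x_{n-1})/(f(x_n) - f(x_{n-1}))

Iteration 1:
  f(-0.140000) = 1.417256
  f(0.930000) = -0.985643
  x_2 = 0.930000 - (-0.985643)×(0.930000 - (-0.140000))/(-0.985643 - 1.417256)
       = 0.491098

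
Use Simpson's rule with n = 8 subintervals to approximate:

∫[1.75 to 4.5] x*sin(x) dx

f(x) = x*sin(x)
a = 1.75, b = 4.5, n = 8
h = (b - a)/n = 0.343750

Simpson's rule: (h/3)[f(x₀) + 4f(x₁) + 2f(x₂) + ... + f(xₙ)]

x_0 = 1.7500, f(x_0) = 1.721975, coefficient = 1
x_1 = 2.0938, f(x_1) = 1.813916, coefficient = 4
x_2 = 2.4375, f(x_2) = 1.577897, coefficient = 2
x_3 = 2.7812, f(x_3) = 0.980655, coefficient = 4
x_4 = 3.1250, f(x_4) = 0.051850, coefficient = 2
x_5 = 3.4688, f(x_5) = -1.114691, coefficient = 4
x_6 = 3.8125, f(x_6) = -2.370220, coefficient = 2
x_7 = 4.1562, f(x_7) = -3.529902, coefficient = 4
x_8 = 4.5000, f(x_8) = -4.398886, coefficient = 1

I ≈ (0.343750/3) × -11.557947 = -1.324348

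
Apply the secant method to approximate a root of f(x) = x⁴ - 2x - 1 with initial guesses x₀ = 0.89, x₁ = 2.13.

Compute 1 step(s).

f(x) = x⁴ - 2x - 1
x₀ = 0.89, x₁ = 2.13

Secant formula: x_{n+1} = x_n - f(x_n)(x_n - x_{n-1})/(f(x_n) - f(x_{n-1}))

Iteration 1:
  f(0.890000) = -2.152578
  f(2.130000) = 15.323462
  x_2 = 2.130000 - 15.323462×(2.130000 - 0.890000)/(15.323462 - (-2.152578))
       = 1.042735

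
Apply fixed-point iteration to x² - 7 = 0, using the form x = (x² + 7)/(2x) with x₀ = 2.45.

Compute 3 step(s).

Equation: x² - 7 = 0
Fixed-point form: x = (x² + 7)/(2x)
x₀ = 2.45

x_1 = g(2.450000) = 2.653571
x_2 = g(2.653571) = 2.645763
x_3 = g(2.645763) = 2.645751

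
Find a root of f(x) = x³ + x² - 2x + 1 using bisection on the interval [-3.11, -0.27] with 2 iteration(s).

f(x) = x³ + x² - 2x + 1
Initial interval: [-3.11, -0.27]

Iteration 1:
  c_1 = (-3.110000 + (-0.270000))/2 = -1.690000
  f(c_1) = f(-1.690000) = 2.409291
  f(a) × f(c) < 0, new interval: [-3.110000, -1.690000]
Iteration 2:
  c_2 = (-3.110000 + (-1.690000))/2 = -2.400000
  f(c_2) = f(-2.400000) = -2.264000
  f(a) × f(c) ≥ 0, new interval: [-2.400000, -1.690000]

After 2 iteration(s), the approximation is c_2 = -2.400000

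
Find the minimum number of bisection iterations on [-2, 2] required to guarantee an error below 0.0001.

We need (b-a)/2^n ≤ 0.0001
(2 - (-2))/2^n ≤ 0.0001
4/2^n ≤ 0.0001
2^n ≥ 40000
n ≥ log₂(40000) = 15.29
n ≥ 16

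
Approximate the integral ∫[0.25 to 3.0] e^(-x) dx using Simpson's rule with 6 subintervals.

f(x) = e^(-x)
a = 0.25, b = 3.0, n = 6
h = (b - a)/n = 0.458333

Simpson's rule: (h/3)[f(x₀) + 4f(x₁) + 2f(x₂) + ... + f(xₙ)]

x_0 = 0.2500, f(x_0) = 0.778801, coefficient = 1
x_1 = 0.7083, f(x_1) = 0.492464, coefficient = 4
x_2 = 1.1667, f(x_2) = 0.311403, coefficient = 2
x_3 = 1.6250, f(x_3) = 0.196912, coefficient = 4
x_4 = 2.0833, f(x_4) = 0.124514, coefficient = 2
x_5 = 2.5417, f(x_5) = 0.078735, coefficient = 4
x_6 = 3.0000, f(x_6) = 0.049787, coefficient = 1

I ≈ (0.458333/3) × 4.772867 = 0.729188
Exact value: 0.729014
Error: 0.000174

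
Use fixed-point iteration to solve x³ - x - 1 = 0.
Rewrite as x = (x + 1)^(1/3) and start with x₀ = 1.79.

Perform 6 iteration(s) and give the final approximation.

Equation: x³ - x - 1 = 0
Fixed-point form: x = (x + 1)^(1/3)
x₀ = 1.79

x_1 = g(1.790000) = 1.407780
x_2 = g(1.407780) = 1.340311
x_3 = g(1.340311) = 1.327673
x_4 = g(1.327673) = 1.325279
x_5 = g(1.325279) = 1.324825
x_6 = g(1.324825) = 1.324738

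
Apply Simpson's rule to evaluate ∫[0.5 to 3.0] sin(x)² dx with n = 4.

f(x) = sin(x)²
a = 0.5, b = 3.0, n = 4
h = (b - a)/n = 0.625000

Simpson's rule: (h/3)[f(x₀) + 4f(x₁) + 2f(x₂) + ... + f(xₙ)]

x_0 = 0.5000, f(x_0) = 0.229849, coefficient = 1
x_1 = 1.1250, f(x_1) = 0.814087, coefficient = 4
x_2 = 1.7500, f(x_2) = 0.968228, coefficient = 2
x_3 = 2.3750, f(x_3) = 0.481199, coefficient = 4
x_4 = 3.0000, f(x_4) = 0.019915, coefficient = 1

I ≈ (0.625000/3) × 7.367363 = 1.534867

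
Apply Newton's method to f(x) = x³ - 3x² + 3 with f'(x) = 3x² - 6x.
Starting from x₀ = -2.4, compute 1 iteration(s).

f(x) = x³ - 3x² + 3
f'(x) = 3x² - 6x
x₀ = -2.4

Newton-Raphson formula: x_{n+1} = x_n - f(x_n)/f'(x_n)

Iteration 1:
  f(-2.400000) = -28.104000
  f'(-2.400000) = 31.680000
  x_1 = -2.400000 - (-28.104000)/31.680000 = -1.512879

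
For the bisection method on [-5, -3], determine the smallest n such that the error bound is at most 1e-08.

We need (b-a)/2^n ≤ 1e-08
(-3 - (-5))/2^n ≤ 1e-08
2/2^n ≤ 1e-08
2^n ≥ 200000000
n ≥ log₂(200000000) = 27.58
n ≥ 28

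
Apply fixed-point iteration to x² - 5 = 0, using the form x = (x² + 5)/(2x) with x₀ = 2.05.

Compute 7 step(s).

Equation: x² - 5 = 0
Fixed-point form: x = (x² + 5)/(2x)
x₀ = 2.05

x_1 = g(2.050000) = 2.244512
x_2 = g(2.244512) = 2.236084
x_3 = g(2.236084) = 2.236068
x_4 = g(2.236068) = 2.236068
x_5 = g(2.236068) = 2.236068
x_6 = g(2.236068) = 2.236068
x_7 = g(2.236068) = 2.236068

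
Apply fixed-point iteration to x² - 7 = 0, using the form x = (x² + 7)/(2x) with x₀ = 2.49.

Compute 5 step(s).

Equation: x² - 7 = 0
Fixed-point form: x = (x² + 7)/(2x)
x₀ = 2.49

x_1 = g(2.490000) = 2.650622
x_2 = g(2.650622) = 2.645756
x_3 = g(2.645756) = 2.645751
x_4 = g(2.645751) = 2.645751
x_5 = g(2.645751) = 2.645751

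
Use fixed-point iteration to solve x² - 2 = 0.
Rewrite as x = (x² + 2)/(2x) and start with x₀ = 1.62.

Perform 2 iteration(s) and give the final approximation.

Equation: x² - 2 = 0
Fixed-point form: x = (x² + 2)/(2x)
x₀ = 1.62

x_1 = g(1.620000) = 1.427284
x_2 = g(1.427284) = 1.414273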